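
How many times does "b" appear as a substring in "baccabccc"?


Searching for "b" in "baccabccc"
Scanning each position:
  Position 0: "b" => MATCH
  Position 1: "a" => no
  Position 2: "c" => no
  Position 3: "c" => no
  Position 4: "a" => no
  Position 5: "b" => MATCH
  Position 6: "c" => no
  Position 7: "c" => no
  Position 8: "c" => no
Total occurrences: 2

2


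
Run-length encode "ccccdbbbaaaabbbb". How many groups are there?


Input: ccccdbbbaaaabbbb
Scanning for consecutive runs:
  Group 1: 'c' x 4 (positions 0-3)
  Group 2: 'd' x 1 (positions 4-4)
  Group 3: 'b' x 3 (positions 5-7)
  Group 4: 'a' x 4 (positions 8-11)
  Group 5: 'b' x 4 (positions 12-15)
Total groups: 5

5


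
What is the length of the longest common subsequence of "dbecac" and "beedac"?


LCS of "dbecac" and "beedac"
DP table:
           b    e    e    d    a    c
      0    0    0    0    0    0    0
  d   0    0    0    0    1    1    1
  b   0    1    1    1    1    1    1
  e   0    1    2    2    2    2    2
  c   0    1    2    2    2    2    3
  a   0    1    2    2    2    3    3
  c   0    1    2    2    2    3    4
LCS length = dp[6][6] = 4

4


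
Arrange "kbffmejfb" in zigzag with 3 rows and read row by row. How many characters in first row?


Zigzag "kbffmejfb" into 3 rows:
Placing characters:
  'k' => row 0
  'b' => row 1
  'f' => row 2
  'f' => row 1
  'm' => row 0
  'e' => row 1
  'j' => row 2
  'f' => row 1
  'b' => row 0
Rows:
  Row 0: "kmb"
  Row 1: "bfef"
  Row 2: "fj"
First row length: 3

3


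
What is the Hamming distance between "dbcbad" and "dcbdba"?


Comparing "dbcbad" and "dcbdba" position by position:
  Position 0: 'd' vs 'd' => same
  Position 1: 'b' vs 'c' => differ
  Position 2: 'c' vs 'b' => differ
  Position 3: 'b' vs 'd' => differ
  Position 4: 'a' vs 'b' => differ
  Position 5: 'd' vs 'a' => differ
Total differences (Hamming distance): 5

5


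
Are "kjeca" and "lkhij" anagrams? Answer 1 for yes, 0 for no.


Strings: "kjeca", "lkhij"
Sorted first:  acejk
Sorted second: hijkl
Differ at position 0: 'a' vs 'h' => not anagrams

0


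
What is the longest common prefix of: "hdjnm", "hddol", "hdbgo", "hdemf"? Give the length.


Words: hdjnm, hddol, hdbgo, hdemf
  Position 0: all 'h' => match
  Position 1: all 'd' => match
  Position 2: ('j', 'd', 'b', 'e') => mismatch, stop
LCP = "hd" (length 2)

2


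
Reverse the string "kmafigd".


Input: kmafigd
Reading characters right to left:
  Position 6: 'd'
  Position 5: 'g'
  Position 4: 'i'
  Position 3: 'f'
  Position 2: 'a'
  Position 1: 'm'
  Position 0: 'k'
Reversed: dgifamk

dgifamk


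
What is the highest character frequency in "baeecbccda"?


Input: baeecbccda
Character counts:
  'a': 2
  'b': 2
  'c': 3
  'd': 1
  'e': 2
Maximum frequency: 3

3


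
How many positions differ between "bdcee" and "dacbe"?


Comparing "bdcee" and "dacbe" position by position:
  Position 0: 'b' vs 'd' => DIFFER
  Position 1: 'd' vs 'a' => DIFFER
  Position 2: 'c' vs 'c' => same
  Position 3: 'e' vs 'b' => DIFFER
  Position 4: 'e' vs 'e' => same
Positions that differ: 3

3


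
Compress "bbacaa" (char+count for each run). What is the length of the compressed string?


Input: bbacaa
Runs:
  'b' x 2 => "b2"
  'a' x 1 => "a1"
  'c' x 1 => "c1"
  'a' x 2 => "a2"
Compressed: "b2a1c1a2"
Compressed length: 8

8


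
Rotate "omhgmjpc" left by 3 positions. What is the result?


Input: "omhgmjpc", rotate left by 3
First 3 characters: "omh"
Remaining characters: "gmjpc"
Concatenate remaining + first: "gmjpc" + "omh" = "gmjpcomh"

gmjpcomh


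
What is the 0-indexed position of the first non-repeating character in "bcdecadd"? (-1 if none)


Input: bcdecadd
Character frequencies:
  'a': 1
  'b': 1
  'c': 2
  'd': 3
  'e': 1
Scanning left to right for freq == 1:
  Position 0 ('b'): unique! => answer = 0

0


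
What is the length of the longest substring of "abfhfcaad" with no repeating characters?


Input: "abfhfcaad"
Sliding window (track last position of each char):
  Position 0 ('a'): window [0,0] length 1 -- new best
  Position 1 ('b'): window [0,1] length 2 -- new best
  Position 2 ('f'): window [0,2] length 3 -- new best
  Position 3 ('h'): window [0,3] length 4 -- new best
  Position 4 ('f'): repeat (last at 2), move window start to 3
  Position 4 ('f'): window [3,4] length 2
  Position 5 ('c'): window [3,5] length 3
  Position 6 ('a'): window [3,6] length 4
  Position 7 ('a'): repeat (last at 6), move window start to 7
  Position 7 ('a'): window [7,7] length 1
  Position 8 ('d'): window [7,8] length 2
Longest substring with no repeats: "abfh" with length 4

4


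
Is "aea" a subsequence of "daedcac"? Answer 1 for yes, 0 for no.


Check if "aea" is a subsequence of "daedcac"
Greedy scan:
  Position 0 ('d'): no match needed
  Position 1 ('a'): matches sub[0] = 'a'
  Position 2 ('e'): matches sub[1] = 'e'
  Position 3 ('d'): no match needed
  Position 4 ('c'): no match needed
  Position 5 ('a'): matches sub[2] = 'a'
  Position 6 ('c'): no match needed
All 3 characters matched => is a subsequence

1


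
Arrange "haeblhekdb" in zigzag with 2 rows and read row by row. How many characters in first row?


Zigzag "haeblhekdb" into 2 rows:
Placing characters:
  'h' => row 0
  'a' => row 1
  'e' => row 0
  'b' => row 1
  'l' => row 0
  'h' => row 1
  'e' => row 0
  'k' => row 1
  'd' => row 0
  'b' => row 1
Rows:
  Row 0: "heled"
  Row 1: "abhkb"
First row length: 5

5


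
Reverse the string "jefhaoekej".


Input: jefhaoekej
Reading characters right to left:
  Position 9: 'j'
  Position 8: 'e'
  Position 7: 'k'
  Position 6: 'e'
  Position 5: 'o'
  Position 4: 'a'
  Position 3: 'h'
  Position 2: 'f'
  Position 1: 'e'
  Position 0: 'j'
Reversed: jekeoahfej

jekeoahfej


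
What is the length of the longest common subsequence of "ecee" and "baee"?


LCS of "ecee" and "baee"
DP table:
           b    a    e    e
      0    0    0    0    0
  e   0    0    0    1    1
  c   0    0    0    1    1
  e   0    0    0    1    2
  e   0    0    0    1    2
LCS length = dp[4][4] = 2

2


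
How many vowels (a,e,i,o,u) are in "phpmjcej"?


Input: phpmjcej
Checking each character:
  'p' at position 0: consonant
  'h' at position 1: consonant
  'p' at position 2: consonant
  'm' at position 3: consonant
  'j' at position 4: consonant
  'c' at position 5: consonant
  'e' at position 6: vowel (running total: 1)
  'j' at position 7: consonant
Total vowels: 1

1


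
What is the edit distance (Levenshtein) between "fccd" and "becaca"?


Computing edit distance: "fccd" -> "becaca"
DP table:
           b    e    c    a    c    a
      0    1    2    3    4    5    6
  f   1    1    2    3    4    5    6
  c   2    2    2    2    3    4    5
  c   3    3    3    2    3    3    4
  d   4    4    4    3    3    4    4
Edit distance = dp[4][6] = 4

4


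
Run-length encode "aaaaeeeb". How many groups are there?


Input: aaaaeeeb
Scanning for consecutive runs:
  Group 1: 'a' x 4 (positions 0-3)
  Group 2: 'e' x 3 (positions 4-6)
  Group 3: 'b' x 1 (positions 7-7)
Total groups: 3

3


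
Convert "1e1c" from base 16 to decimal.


Input: "1e1c" in base 16
Positional expansion:
  Digit '1' (value 1) x 16^3 = 4096
  Digit 'e' (value 14) x 16^2 = 3584
  Digit '1' (value 1) x 16^1 = 16
  Digit 'c' (value 12) x 16^0 = 12
Sum = 7708

7708


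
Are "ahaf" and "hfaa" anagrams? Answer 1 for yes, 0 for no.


Strings: "ahaf", "hfaa"
Sorted first:  aafh
Sorted second: aafh
Sorted forms match => anagrams

1


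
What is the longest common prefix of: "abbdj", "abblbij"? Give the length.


Words: abbdj, abblbij
  Position 0: all 'a' => match
  Position 1: all 'b' => match
  Position 2: all 'b' => match
  Position 3: ('d', 'l') => mismatch, stop
LCP = "abb" (length 3)

3


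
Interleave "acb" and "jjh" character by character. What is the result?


Interleaving "acb" and "jjh":
  Position 0: 'a' from first, 'j' from second => "aj"
  Position 1: 'c' from first, 'j' from second => "cj"
  Position 2: 'b' from first, 'h' from second => "bh"
Result: ajcjbh

ajcjbh


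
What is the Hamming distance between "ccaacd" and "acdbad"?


Comparing "ccaacd" and "acdbad" position by position:
  Position 0: 'c' vs 'a' => differ
  Position 1: 'c' vs 'c' => same
  Position 2: 'a' vs 'd' => differ
  Position 3: 'a' vs 'b' => differ
  Position 4: 'c' vs 'a' => differ
  Position 5: 'd' vs 'd' => same
Total differences (Hamming distance): 4

4


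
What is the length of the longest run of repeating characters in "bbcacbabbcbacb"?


Input: "bbcacbabbcbacb"
Scanning for longest run:
  Position 1 ('b'): continues run of 'b', length=2
  Position 2 ('c'): new char, reset run to 1
  Position 3 ('a'): new char, reset run to 1
  Position 4 ('c'): new char, reset run to 1
  Position 5 ('b'): new char, reset run to 1
  Position 6 ('a'): new char, reset run to 1
  Position 7 ('b'): new char, reset run to 1
  Position 8 ('b'): continues run of 'b', length=2
  Position 9 ('c'): new char, reset run to 1
  Position 10 ('b'): new char, reset run to 1
  Position 11 ('a'): new char, reset run to 1
  Position 12 ('c'): new char, reset run to 1
  Position 13 ('b'): new char, reset run to 1
Longest run: 'b' with length 2

2


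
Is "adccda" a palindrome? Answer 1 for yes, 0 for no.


Input: adccda
Reversed: adccda
  Compare pos 0 ('a') with pos 5 ('a'): match
  Compare pos 1 ('d') with pos 4 ('d'): match
  Compare pos 2 ('c') with pos 3 ('c'): match
Result: palindrome

1


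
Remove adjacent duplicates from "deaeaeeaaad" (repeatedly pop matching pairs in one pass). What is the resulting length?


Input: deaeaeeaaad
Stack-based adjacent duplicate removal:
  Read 'd': push. Stack: d
  Read 'e': push. Stack: de
  Read 'a': push. Stack: dea
  Read 'e': push. Stack: deae
  Read 'a': push. Stack: deaea
  Read 'e': push. Stack: deaeae
  Read 'e': matches stack top 'e' => pop. Stack: deaea
  Read 'a': matches stack top 'a' => pop. Stack: deae
  Read 'a': push. Stack: deaea
  Read 'a': matches stack top 'a' => pop. Stack: deae
  Read 'd': push. Stack: deaed
Final stack: "deaed" (length 5)

5


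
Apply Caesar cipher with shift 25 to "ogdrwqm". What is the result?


Caesar cipher: shift "ogdrwqm" by 25
  'o' (pos 14) + 25 = pos 13 = 'n'
  'g' (pos 6) + 25 = pos 5 = 'f'
  'd' (pos 3) + 25 = pos 2 = 'c'
  'r' (pos 17) + 25 = pos 16 = 'q'
  'w' (pos 22) + 25 = pos 21 = 'v'
  'q' (pos 16) + 25 = pos 15 = 'p'
  'm' (pos 12) + 25 = pos 11 = 'l'
Result: nfcqvpl

nfcqvpl


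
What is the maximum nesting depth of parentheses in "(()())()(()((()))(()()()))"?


Input: "(()())()(()((()))(()()()))"
Tracking depth:
  Position 0 '(': depth becomes 1
  Position 1 '(': depth becomes 2
  Position 2 ')': depth becomes 1
  Position 3 '(': depth becomes 2
  Position 4 ')': depth becomes 1
  Position 5 ')': depth becomes 0
  Position 6 '(': depth becomes 1
  Position 7 ')': depth becomes 0
  Position 8 '(': depth becomes 1
  Position 9 '(': depth becomes 2
  Position 10 ')': depth becomes 1
  Position 11 '(': depth becomes 2
  Position 12 '(': depth becomes 3
  Position 13 '(': depth becomes 4
  Position 14 ')': depth becomes 3
  Position 15 ')': depth becomes 2
  Position 16 ')': depth becomes 1
  Position 17 '(': depth becomes 2
  Position 18 '(': depth becomes 3
  Position 19 ')': depth becomes 2
  Position 20 '(': depth becomes 3
  Position 21 ')': depth becomes 2
  Position 22 '(': depth becomes 3
  Position 23 ')': depth becomes 2
  Position 24 ')': depth becomes 1
  Position 25 ')': depth becomes 0
Maximum depth reached: 4

4


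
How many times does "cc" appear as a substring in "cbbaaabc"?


Searching for "cc" in "cbbaaabc"
Scanning each position:
  Position 0: "cb" => no
  Position 1: "bb" => no
  Position 2: "ba" => no
  Position 3: "aa" => no
  Position 4: "aa" => no
  Position 5: "ab" => no
  Position 6: "bc" => no
Total occurrences: 0

0


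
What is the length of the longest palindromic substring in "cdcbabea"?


Input: "cdcbabea"
Checking substrings for palindromes:
  [0:3] "cdc" (len 3) => palindrome
  [3:6] "bab" (len 3) => palindrome
Longest palindromic substring: "cdc" with length 3

3


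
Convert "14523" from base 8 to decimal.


Input: "14523" in base 8
Positional expansion:
  Digit '1' (value 1) x 8^4 = 4096
  Digit '4' (value 4) x 8^3 = 2048
  Digit '5' (value 5) x 8^2 = 320
  Digit '2' (value 2) x 8^1 = 16
  Digit '3' (value 3) x 8^0 = 3
Sum = 6483

6483


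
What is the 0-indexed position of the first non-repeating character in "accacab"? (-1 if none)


Input: accacab
Character frequencies:
  'a': 3
  'b': 1
  'c': 3
Scanning left to right for freq == 1:
  Position 0 ('a'): freq=3, skip
  Position 1 ('c'): freq=3, skip
  Position 2 ('c'): freq=3, skip
  Position 3 ('a'): freq=3, skip
  Position 4 ('c'): freq=3, skip
  Position 5 ('a'): freq=3, skip
  Position 6 ('b'): unique! => answer = 6

6


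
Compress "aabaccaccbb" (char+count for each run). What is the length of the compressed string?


Input: aabaccaccbb
Runs:
  'a' x 2 => "a2"
  'b' x 1 => "b1"
  'a' x 1 => "a1"
  'c' x 2 => "c2"
  'a' x 1 => "a1"
  'c' x 2 => "c2"
  'b' x 2 => "b2"
Compressed: "a2b1a1c2a1c2b2"
Compressed length: 14

14


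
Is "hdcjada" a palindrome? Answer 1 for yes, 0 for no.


Input: hdcjada
Reversed: adajcdh
  Compare pos 0 ('h') with pos 6 ('a'): MISMATCH
  Compare pos 1 ('d') with pos 5 ('d'): match
  Compare pos 2 ('c') with pos 4 ('a'): MISMATCH
Result: not a palindrome

0


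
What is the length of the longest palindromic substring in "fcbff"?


Input: "fcbff"
Checking substrings for palindromes:
  [3:5] "ff" (len 2) => palindrome
Longest palindromic substring: "ff" with length 2

2


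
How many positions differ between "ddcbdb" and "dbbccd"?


Comparing "ddcbdb" and "dbbccd" position by position:
  Position 0: 'd' vs 'd' => same
  Position 1: 'd' vs 'b' => DIFFER
  Position 2: 'c' vs 'b' => DIFFER
  Position 3: 'b' vs 'c' => DIFFER
  Position 4: 'd' vs 'c' => DIFFER
  Position 5: 'b' vs 'd' => DIFFER
Positions that differ: 5

5


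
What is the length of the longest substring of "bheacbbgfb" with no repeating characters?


Input: "bheacbbgfb"
Sliding window (track last position of each char):
  Position 0 ('b'): window [0,0] length 1 -- new best
  Position 1 ('h'): window [0,1] length 2 -- new best
  Position 2 ('e'): window [0,2] length 3 -- new best
  Position 3 ('a'): window [0,3] length 4 -- new best
  Position 4 ('c'): window [0,4] length 5 -- new best
  Position 5 ('b'): repeat (last at 0), move window start to 1
  Position 5 ('b'): window [1,5] length 5
  Position 6 ('b'): repeat (last at 5), move window start to 6
  Position 6 ('b'): window [6,6] length 1
  Position 7 ('g'): window [6,7] length 2
  Position 8 ('f'): window [6,8] length 3
  Position 9 ('b'): repeat (last at 6), move window start to 7
  Position 9 ('b'): window [7,9] length 3
Longest substring with no repeats: "bheac" with length 5

5


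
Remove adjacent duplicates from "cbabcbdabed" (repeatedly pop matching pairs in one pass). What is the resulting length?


Input: cbabcbdabed
Stack-based adjacent duplicate removal:
  Read 'c': push. Stack: c
  Read 'b': push. Stack: cb
  Read 'a': push. Stack: cba
  Read 'b': push. Stack: cbab
  Read 'c': push. Stack: cbabc
  Read 'b': push. Stack: cbabcb
  Read 'd': push. Stack: cbabcbd
  Read 'a': push. Stack: cbabcbda
  Read 'b': push. Stack: cbabcbdab
  Read 'e': push. Stack: cbabcbdabe
  Read 'd': push. Stack: cbabcbdabed
Final stack: "cbabcbdabed" (length 11)

11


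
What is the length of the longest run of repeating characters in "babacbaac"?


Input: "babacbaac"
Scanning for longest run:
  Position 1 ('a'): new char, reset run to 1
  Position 2 ('b'): new char, reset run to 1
  Position 3 ('a'): new char, reset run to 1
  Position 4 ('c'): new char, reset run to 1
  Position 5 ('b'): new char, reset run to 1
  Position 6 ('a'): new char, reset run to 1
  Position 7 ('a'): continues run of 'a', length=2
  Position 8 ('c'): new char, reset run to 1
Longest run: 'a' with length 2

2


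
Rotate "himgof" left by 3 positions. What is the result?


Input: "himgof", rotate left by 3
First 3 characters: "him"
Remaining characters: "gof"
Concatenate remaining + first: "gof" + "him" = "gofhim"

gofhim


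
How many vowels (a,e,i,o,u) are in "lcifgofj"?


Input: lcifgofj
Checking each character:
  'l' at position 0: consonant
  'c' at position 1: consonant
  'i' at position 2: vowel (running total: 1)
  'f' at position 3: consonant
  'g' at position 4: consonant
  'o' at position 5: vowel (running total: 2)
  'f' at position 6: consonant
  'j' at position 7: consonant
Total vowels: 2

2


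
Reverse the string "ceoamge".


Input: ceoamge
Reading characters right to left:
  Position 6: 'e'
  Position 5: 'g'
  Position 4: 'm'
  Position 3: 'a'
  Position 2: 'o'
  Position 1: 'e'
  Position 0: 'c'
Reversed: egmaoec

egmaoec


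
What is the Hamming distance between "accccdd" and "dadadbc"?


Comparing "accccdd" and "dadadbc" position by position:
  Position 0: 'a' vs 'd' => differ
  Position 1: 'c' vs 'a' => differ
  Position 2: 'c' vs 'd' => differ
  Position 3: 'c' vs 'a' => differ
  Position 4: 'c' vs 'd' => differ
  Position 5: 'd' vs 'b' => differ
  Position 6: 'd' vs 'c' => differ
Total differences (Hamming distance): 7

7


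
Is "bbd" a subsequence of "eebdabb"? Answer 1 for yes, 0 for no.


Check if "bbd" is a subsequence of "eebdabb"
Greedy scan:
  Position 0 ('e'): no match needed
  Position 1 ('e'): no match needed
  Position 2 ('b'): matches sub[0] = 'b'
  Position 3 ('d'): no match needed
  Position 4 ('a'): no match needed
  Position 5 ('b'): matches sub[1] = 'b'
  Position 6 ('b'): no match needed
Only matched 2/3 characters => not a subsequence

0


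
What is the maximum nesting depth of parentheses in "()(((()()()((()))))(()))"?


Input: "()(((()()()((()))))(()))"
Tracking depth:
  Position 0 '(': depth becomes 1
  Position 1 ')': depth becomes 0
  Position 2 '(': depth becomes 1
  Position 3 '(': depth becomes 2
  Position 4 '(': depth becomes 3
  Position 5 '(': depth becomes 4
  Position 6 ')': depth becomes 3
  Position 7 '(': depth becomes 4
  Position 8 ')': depth becomes 3
  Position 9 '(': depth becomes 4
  Position 10 ')': depth becomes 3
  Position 11 '(': depth becomes 4
  Position 12 '(': depth becomes 5
  Position 13 '(': depth becomes 6
  Position 14 ')': depth becomes 5
  Position 15 ')': depth becomes 4
  Position 16 ')': depth becomes 3
  Position 17 ')': depth becomes 2
  Position 18 ')': depth becomes 1
  Position 19 '(': depth becomes 2
  Position 20 '(': depth becomes 3
  Position 21 ')': depth becomes 2
  Position 22 ')': depth becomes 1
  Position 23 ')': depth becomes 0
Maximum depth reached: 6

6


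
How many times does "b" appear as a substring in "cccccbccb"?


Searching for "b" in "cccccbccb"
Scanning each position:
  Position 0: "c" => no
  Position 1: "c" => no
  Position 2: "c" => no
  Position 3: "c" => no
  Position 4: "c" => no
  Position 5: "b" => MATCH
  Position 6: "c" => no
  Position 7: "c" => no
  Position 8: "b" => MATCH
Total occurrences: 2

2


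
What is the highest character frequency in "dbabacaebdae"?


Input: dbabacaebdae
Character counts:
  'a': 4
  'b': 3
  'c': 1
  'd': 2
  'e': 2
Maximum frequency: 4

4


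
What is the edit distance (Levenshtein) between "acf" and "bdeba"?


Computing edit distance: "acf" -> "bdeba"
DP table:
           b    d    e    b    a
      0    1    2    3    4    5
  a   1    1    2    3    4    4
  c   2    2    2    3    4    5
  f   3    3    3    3    4    5
Edit distance = dp[3][5] = 5

5


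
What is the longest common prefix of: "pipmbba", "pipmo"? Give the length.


Words: pipmbba, pipmo
  Position 0: all 'p' => match
  Position 1: all 'i' => match
  Position 2: all 'p' => match
  Position 3: all 'm' => match
  Position 4: ('b', 'o') => mismatch, stop
LCP = "pipm" (length 4)

4


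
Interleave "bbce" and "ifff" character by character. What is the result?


Interleaving "bbce" and "ifff":
  Position 0: 'b' from first, 'i' from second => "bi"
  Position 1: 'b' from first, 'f' from second => "bf"
  Position 2: 'c' from first, 'f' from second => "cf"
  Position 3: 'e' from first, 'f' from second => "ef"
Result: bibfcfef

bibfcfef


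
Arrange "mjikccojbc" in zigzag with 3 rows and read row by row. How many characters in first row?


Zigzag "mjikccojbc" into 3 rows:
Placing characters:
  'm' => row 0
  'j' => row 1
  'i' => row 2
  'k' => row 1
  'c' => row 0
  'c' => row 1
  'o' => row 2
  'j' => row 1
  'b' => row 0
  'c' => row 1
Rows:
  Row 0: "mcb"
  Row 1: "jkcjc"
  Row 2: "io"
First row length: 3

3


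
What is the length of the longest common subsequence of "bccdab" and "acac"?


LCS of "bccdab" and "acac"
DP table:
           a    c    a    c
      0    0    0    0    0
  b   0    0    0    0    0
  c   0    0    1    1    1
  c   0    0    1    1    2
  d   0    0    1    1    2
  a   0    1    1    2    2
  b   0    1    1    2    2
LCS length = dp[6][4] = 2

2


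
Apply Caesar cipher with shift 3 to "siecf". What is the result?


Caesar cipher: shift "siecf" by 3
  's' (pos 18) + 3 = pos 21 = 'v'
  'i' (pos 8) + 3 = pos 11 = 'l'
  'e' (pos 4) + 3 = pos 7 = 'h'
  'c' (pos 2) + 3 = pos 5 = 'f'
  'f' (pos 5) + 3 = pos 8 = 'i'
Result: vlhfi

vlhfi


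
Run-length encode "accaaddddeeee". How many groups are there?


Input: accaaddddeeee
Scanning for consecutive runs:
  Group 1: 'a' x 1 (positions 0-0)
  Group 2: 'c' x 2 (positions 1-2)
  Group 3: 'a' x 2 (positions 3-4)
  Group 4: 'd' x 4 (positions 5-8)
  Group 5: 'e' x 4 (positions 9-12)
Total groups: 5

5


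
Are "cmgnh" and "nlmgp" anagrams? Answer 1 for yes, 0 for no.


Strings: "cmgnh", "nlmgp"
Sorted first:  cghmn
Sorted second: glmnp
Differ at position 0: 'c' vs 'g' => not anagrams

0


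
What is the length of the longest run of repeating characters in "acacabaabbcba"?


Input: "acacabaabbcba"
Scanning for longest run:
  Position 1 ('c'): new char, reset run to 1
  Position 2 ('a'): new char, reset run to 1
  Position 3 ('c'): new char, reset run to 1
  Position 4 ('a'): new char, reset run to 1
  Position 5 ('b'): new char, reset run to 1
  Position 6 ('a'): new char, reset run to 1
  Position 7 ('a'): continues run of 'a', length=2
  Position 8 ('b'): new char, reset run to 1
  Position 9 ('b'): continues run of 'b', length=2
  Position 10 ('c'): new char, reset run to 1
  Position 11 ('b'): new char, reset run to 1
  Position 12 ('a'): new char, reset run to 1
Longest run: 'a' with length 2

2


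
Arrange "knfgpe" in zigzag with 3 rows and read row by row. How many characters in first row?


Zigzag "knfgpe" into 3 rows:
Placing characters:
  'k' => row 0
  'n' => row 1
  'f' => row 2
  'g' => row 1
  'p' => row 0
  'e' => row 1
Rows:
  Row 0: "kp"
  Row 1: "nge"
  Row 2: "f"
First row length: 2

2


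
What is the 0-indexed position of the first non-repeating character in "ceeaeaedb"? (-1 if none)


Input: ceeaeaedb
Character frequencies:
  'a': 2
  'b': 1
  'c': 1
  'd': 1
  'e': 4
Scanning left to right for freq == 1:
  Position 0 ('c'): unique! => answer = 0

0


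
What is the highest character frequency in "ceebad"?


Input: ceebad
Character counts:
  'a': 1
  'b': 1
  'c': 1
  'd': 1
  'e': 2
Maximum frequency: 2

2


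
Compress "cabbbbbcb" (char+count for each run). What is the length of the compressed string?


Input: cabbbbbcb
Runs:
  'c' x 1 => "c1"
  'a' x 1 => "a1"
  'b' x 5 => "b5"
  'c' x 1 => "c1"
  'b' x 1 => "b1"
Compressed: "c1a1b5c1b1"
Compressed length: 10

10


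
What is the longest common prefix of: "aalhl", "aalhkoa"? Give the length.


Words: aalhl, aalhkoa
  Position 0: all 'a' => match
  Position 1: all 'a' => match
  Position 2: all 'l' => match
  Position 3: all 'h' => match
  Position 4: ('l', 'k') => mismatch, stop
LCP = "aalh" (length 4)

4


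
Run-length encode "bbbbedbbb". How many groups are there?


Input: bbbbedbbb
Scanning for consecutive runs:
  Group 1: 'b' x 4 (positions 0-3)
  Group 2: 'e' x 1 (positions 4-4)
  Group 3: 'd' x 1 (positions 5-5)
  Group 4: 'b' x 3 (positions 6-8)
Total groups: 4

4


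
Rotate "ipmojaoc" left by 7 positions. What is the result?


Input: "ipmojaoc", rotate left by 7
First 7 characters: "ipmojao"
Remaining characters: "c"
Concatenate remaining + first: "c" + "ipmojao" = "cipmojao"

cipmojao


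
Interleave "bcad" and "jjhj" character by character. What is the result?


Interleaving "bcad" and "jjhj":
  Position 0: 'b' from first, 'j' from second => "bj"
  Position 1: 'c' from first, 'j' from second => "cj"
  Position 2: 'a' from first, 'h' from second => "ah"
  Position 3: 'd' from first, 'j' from second => "dj"
Result: bjcjahdj

bjcjahdj


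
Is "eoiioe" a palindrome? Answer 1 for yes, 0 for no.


Input: eoiioe
Reversed: eoiioe
  Compare pos 0 ('e') with pos 5 ('e'): match
  Compare pos 1 ('o') with pos 4 ('o'): match
  Compare pos 2 ('i') with pos 3 ('i'): match
Result: palindrome

1


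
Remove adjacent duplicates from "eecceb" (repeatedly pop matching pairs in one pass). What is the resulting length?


Input: eecceb
Stack-based adjacent duplicate removal:
  Read 'e': push. Stack: e
  Read 'e': matches stack top 'e' => pop. Stack: (empty)
  Read 'c': push. Stack: c
  Read 'c': matches stack top 'c' => pop. Stack: (empty)
  Read 'e': push. Stack: e
  Read 'b': push. Stack: eb
Final stack: "eb" (length 2)

2


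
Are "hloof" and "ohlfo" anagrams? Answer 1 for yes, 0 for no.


Strings: "hloof", "ohlfo"
Sorted first:  fhloo
Sorted second: fhloo
Sorted forms match => anagrams

1


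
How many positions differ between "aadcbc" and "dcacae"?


Comparing "aadcbc" and "dcacae" position by position:
  Position 0: 'a' vs 'd' => DIFFER
  Position 1: 'a' vs 'c' => DIFFER
  Position 2: 'd' vs 'a' => DIFFER
  Position 3: 'c' vs 'c' => same
  Position 4: 'b' vs 'a' => DIFFER
  Position 5: 'c' vs 'e' => DIFFER
Positions that differ: 5

5


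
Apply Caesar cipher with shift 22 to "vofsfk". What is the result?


Caesar cipher: shift "vofsfk" by 22
  'v' (pos 21) + 22 = pos 17 = 'r'
  'o' (pos 14) + 22 = pos 10 = 'k'
  'f' (pos 5) + 22 = pos 1 = 'b'
  's' (pos 18) + 22 = pos 14 = 'o'
  'f' (pos 5) + 22 = pos 1 = 'b'
  'k' (pos 10) + 22 = pos 6 = 'g'
Result: rkbobg

rkbobg


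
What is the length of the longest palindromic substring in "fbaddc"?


Input: "fbaddc"
Checking substrings for palindromes:
  [3:5] "dd" (len 2) => palindrome
Longest palindromic substring: "dd" with length 2

2


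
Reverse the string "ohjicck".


Input: ohjicck
Reading characters right to left:
  Position 6: 'k'
  Position 5: 'c'
  Position 4: 'c'
  Position 3: 'i'
  Position 2: 'j'
  Position 1: 'h'
  Position 0: 'o'
Reversed: kccijho

kccijho


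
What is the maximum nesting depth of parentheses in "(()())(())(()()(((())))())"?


Input: "(()())(())(()()(((())))())"
Tracking depth:
  Position 0 '(': depth becomes 1
  Position 1 '(': depth becomes 2
  Position 2 ')': depth becomes 1
  Position 3 '(': depth becomes 2
  Position 4 ')': depth becomes 1
  Position 5 ')': depth becomes 0
  Position 6 '(': depth becomes 1
  Position 7 '(': depth becomes 2
  Position 8 ')': depth becomes 1
  Position 9 ')': depth becomes 0
  Position 10 '(': depth becomes 1
  Position 11 '(': depth becomes 2
  Position 12 ')': depth becomes 1
  Position 13 '(': depth becomes 2
  Position 14 ')': depth becomes 1
  Position 15 '(': depth becomes 2
  Position 16 '(': depth becomes 3
  Position 17 '(': depth becomes 4
  Position 18 '(': depth becomes 5
  Position 19 ')': depth becomes 4
  Position 20 ')': depth becomes 3
  Position 21 ')': depth becomes 2
  Position 22 ')': depth becomes 1
  Position 23 '(': depth becomes 2
  Position 24 ')': depth becomes 1
  Position 25 ')': depth becomes 0
Maximum depth reached: 5

5


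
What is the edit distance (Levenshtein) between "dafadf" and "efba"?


Computing edit distance: "dafadf" -> "efba"
DP table:
           e    f    b    a
      0    1    2    3    4
  d   1    1    2    3    4
  a   2    2    2    3    3
  f   3    3    2    3    4
  a   4    4    3    3    3
  d   5    5    4    4    4
  f   6    6    5    5    5
Edit distance = dp[6][4] = 5

5


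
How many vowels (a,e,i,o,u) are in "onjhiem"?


Input: onjhiem
Checking each character:
  'o' at position 0: vowel (running total: 1)
  'n' at position 1: consonant
  'j' at position 2: consonant
  'h' at position 3: consonant
  'i' at position 4: vowel (running total: 2)
  'e' at position 5: vowel (running total: 3)
  'm' at position 6: consonant
Total vowels: 3

3


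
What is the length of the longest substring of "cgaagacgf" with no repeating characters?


Input: "cgaagacgf"
Sliding window (track last position of each char):
  Position 0 ('c'): window [0,0] length 1 -- new best
  Position 1 ('g'): window [0,1] length 2 -- new best
  Position 2 ('a'): window [0,2] length 3 -- new best
  Position 3 ('a'): repeat (last at 2), move window start to 3
  Position 3 ('a'): window [3,3] length 1
  Position 4 ('g'): window [3,4] length 2
  Position 5 ('a'): repeat (last at 3), move window start to 4
  Position 5 ('a'): window [4,5] length 2
  Position 6 ('c'): window [4,6] length 3
  Position 7 ('g'): repeat (last at 4), move window start to 5
  Position 7 ('g'): window [5,7] length 3
  Position 8 ('f'): window [5,8] length 4 -- new best
Longest substring with no repeats: "acgf" with length 4

4


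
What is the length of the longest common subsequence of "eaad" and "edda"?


LCS of "eaad" and "edda"
DP table:
           e    d    d    a
      0    0    0    0    0
  e   0    1    1    1    1
  a   0    1    1    1    2
  a   0    1    1    1    2
  d   0    1    2    2    2
LCS length = dp[4][4] = 2

2


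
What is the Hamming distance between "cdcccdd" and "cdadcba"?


Comparing "cdcccdd" and "cdadcba" position by position:
  Position 0: 'c' vs 'c' => same
  Position 1: 'd' vs 'd' => same
  Position 2: 'c' vs 'a' => differ
  Position 3: 'c' vs 'd' => differ
  Position 4: 'c' vs 'c' => same
  Position 5: 'd' vs 'b' => differ
  Position 6: 'd' vs 'a' => differ
Total differences (Hamming distance): 4

4


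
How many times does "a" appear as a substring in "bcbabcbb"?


Searching for "a" in "bcbabcbb"
Scanning each position:
  Position 0: "b" => no
  Position 1: "c" => no
  Position 2: "b" => no
  Position 3: "a" => MATCH
  Position 4: "b" => no
  Position 5: "c" => no
  Position 6: "b" => no
  Position 7: "b" => no
Total occurrences: 1

1


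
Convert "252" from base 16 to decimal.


Input: "252" in base 16
Positional expansion:
  Digit '2' (value 2) x 16^2 = 512
  Digit '5' (value 5) x 16^1 = 80
  Digit '2' (value 2) x 16^0 = 2
Sum = 594

594


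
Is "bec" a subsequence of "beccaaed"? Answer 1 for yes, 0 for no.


Check if "bec" is a subsequence of "beccaaed"
Greedy scan:
  Position 0 ('b'): matches sub[0] = 'b'
  Position 1 ('e'): matches sub[1] = 'e'
  Position 2 ('c'): matches sub[2] = 'c'
  Position 3 ('c'): no match needed
  Position 4 ('a'): no match needed
  Position 5 ('a'): no match needed
  Position 6 ('e'): no match needed
  Position 7 ('d'): no match needed
All 3 characters matched => is a subsequence

1


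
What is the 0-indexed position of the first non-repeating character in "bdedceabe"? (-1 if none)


Input: bdedceabe
Character frequencies:
  'a': 1
  'b': 2
  'c': 1
  'd': 2
  'e': 3
Scanning left to right for freq == 1:
  Position 0 ('b'): freq=2, skip
  Position 1 ('d'): freq=2, skip
  Position 2 ('e'): freq=3, skip
  Position 3 ('d'): freq=2, skip
  Position 4 ('c'): unique! => answer = 4

4


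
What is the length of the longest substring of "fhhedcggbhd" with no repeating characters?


Input: "fhhedcggbhd"
Sliding window (track last position of each char):
  Position 0 ('f'): window [0,0] length 1 -- new best
  Position 1 ('h'): window [0,1] length 2 -- new best
  Position 2 ('h'): repeat (last at 1), move window start to 2
  Position 2 ('h'): window [2,2] length 1
  Position 3 ('e'): window [2,3] length 2
  Position 4 ('d'): window [2,4] length 3 -- new best
  Position 5 ('c'): window [2,5] length 4 -- new best
  Position 6 ('g'): window [2,6] length 5 -- new best
  Position 7 ('g'): repeat (last at 6), move window start to 7
  Position 7 ('g'): window [7,7] length 1
  Position 8 ('b'): window [7,8] length 2
  Position 9 ('h'): window [7,9] length 3
  Position 10 ('d'): window [7,10] length 4
Longest substring with no repeats: "hedcg" with length 5

5


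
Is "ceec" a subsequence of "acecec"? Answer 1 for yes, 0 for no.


Check if "ceec" is a subsequence of "acecec"
Greedy scan:
  Position 0 ('a'): no match needed
  Position 1 ('c'): matches sub[0] = 'c'
  Position 2 ('e'): matches sub[1] = 'e'
  Position 3 ('c'): no match needed
  Position 4 ('e'): matches sub[2] = 'e'
  Position 5 ('c'): matches sub[3] = 'c'
All 4 characters matched => is a subsequence

1


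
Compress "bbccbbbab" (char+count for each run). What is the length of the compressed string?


Input: bbccbbbab
Runs:
  'b' x 2 => "b2"
  'c' x 2 => "c2"
  'b' x 3 => "b3"
  'a' x 1 => "a1"
  'b' x 1 => "b1"
Compressed: "b2c2b3a1b1"
Compressed length: 10

10


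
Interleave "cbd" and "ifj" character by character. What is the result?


Interleaving "cbd" and "ifj":
  Position 0: 'c' from first, 'i' from second => "ci"
  Position 1: 'b' from first, 'f' from second => "bf"
  Position 2: 'd' from first, 'j' from second => "dj"
Result: cibfdj

cibfdj


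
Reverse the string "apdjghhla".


Input: apdjghhla
Reading characters right to left:
  Position 8: 'a'
  Position 7: 'l'
  Position 6: 'h'
  Position 5: 'h'
  Position 4: 'g'
  Position 3: 'j'
  Position 2: 'd'
  Position 1: 'p'
  Position 0: 'a'
Reversed: alhhgjdpa

alhhgjdpa


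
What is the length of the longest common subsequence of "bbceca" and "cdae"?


LCS of "bbceca" and "cdae"
DP table:
           c    d    a    e
      0    0    0    0    0
  b   0    0    0    0    0
  b   0    0    0    0    0
  c   0    1    1    1    1
  e   0    1    1    1    2
  c   0    1    1    1    2
  a   0    1    1    2    2
LCS length = dp[6][4] = 2

2


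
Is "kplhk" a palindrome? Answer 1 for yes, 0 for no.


Input: kplhk
Reversed: khlpk
  Compare pos 0 ('k') with pos 4 ('k'): match
  Compare pos 1 ('p') with pos 3 ('h'): MISMATCH
Result: not a palindrome

0


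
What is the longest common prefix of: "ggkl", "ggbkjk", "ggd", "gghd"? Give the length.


Words: ggkl, ggbkjk, ggd, gghd
  Position 0: all 'g' => match
  Position 1: all 'g' => match
  Position 2: ('k', 'b', 'd', 'h') => mismatch, stop
LCP = "gg" (length 2)

2


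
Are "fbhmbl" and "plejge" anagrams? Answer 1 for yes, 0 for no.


Strings: "fbhmbl", "plejge"
Sorted first:  bbfhlm
Sorted second: eegjlp
Differ at position 0: 'b' vs 'e' => not anagrams

0


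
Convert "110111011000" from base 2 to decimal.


Input: "110111011000" in base 2
Positional expansion:
  Digit '1' (value 1) x 2^11 = 2048
  Digit '1' (value 1) x 2^10 = 1024
  Digit '0' (value 0) x 2^9 = 0
  Digit '1' (value 1) x 2^8 = 256
  Digit '1' (value 1) x 2^7 = 128
  Digit '1' (value 1) x 2^6 = 64
  Digit '0' (value 0) x 2^5 = 0
  Digit '1' (value 1) x 2^4 = 16
  Digit '1' (value 1) x 2^3 = 8
  Digit '0' (value 0) x 2^2 = 0
  Digit '0' (value 0) x 2^1 = 0
  Digit '0' (value 0) x 2^0 = 0
Sum = 3544

3544


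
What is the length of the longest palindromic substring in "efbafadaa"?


Input: "efbafadaa"
Checking substrings for palindromes:
  [3:6] "afa" (len 3) => palindrome
  [5:8] "ada" (len 3) => palindrome
  [7:9] "aa" (len 2) => palindrome
Longest palindromic substring: "afa" with length 3

3


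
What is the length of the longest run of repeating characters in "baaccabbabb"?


Input: "baaccabbabb"
Scanning for longest run:
  Position 1 ('a'): new char, reset run to 1
  Position 2 ('a'): continues run of 'a', length=2
  Position 3 ('c'): new char, reset run to 1
  Position 4 ('c'): continues run of 'c', length=2
  Position 5 ('a'): new char, reset run to 1
  Position 6 ('b'): new char, reset run to 1
  Position 7 ('b'): continues run of 'b', length=2
  Position 8 ('a'): new char, reset run to 1
  Position 9 ('b'): new char, reset run to 1
  Position 10 ('b'): continues run of 'b', length=2
Longest run: 'a' with length 2

2


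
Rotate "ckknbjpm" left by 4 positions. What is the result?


Input: "ckknbjpm", rotate left by 4
First 4 characters: "ckkn"
Remaining characters: "bjpm"
Concatenate remaining + first: "bjpm" + "ckkn" = "bjpmckkn"

bjpmckkn


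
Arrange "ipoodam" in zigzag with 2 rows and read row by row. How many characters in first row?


Zigzag "ipoodam" into 2 rows:
Placing characters:
  'i' => row 0
  'p' => row 1
  'o' => row 0
  'o' => row 1
  'd' => row 0
  'a' => row 1
  'm' => row 0
Rows:
  Row 0: "iodm"
  Row 1: "poa"
First row length: 4

4


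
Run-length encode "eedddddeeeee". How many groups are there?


Input: eedddddeeeee
Scanning for consecutive runs:
  Group 1: 'e' x 2 (positions 0-1)
  Group 2: 'd' x 5 (positions 2-6)
  Group 3: 'e' x 5 (positions 7-11)
Total groups: 3

3


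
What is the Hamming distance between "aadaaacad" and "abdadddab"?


Comparing "aadaaacad" and "abdadddab" position by position:
  Position 0: 'a' vs 'a' => same
  Position 1: 'a' vs 'b' => differ
  Position 2: 'd' vs 'd' => same
  Position 3: 'a' vs 'a' => same
  Position 4: 'a' vs 'd' => differ
  Position 5: 'a' vs 'd' => differ
  Position 6: 'c' vs 'd' => differ
  Position 7: 'a' vs 'a' => same
  Position 8: 'd' vs 'b' => differ
Total differences (Hamming distance): 5

5


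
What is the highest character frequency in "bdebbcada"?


Input: bdebbcada
Character counts:
  'a': 2
  'b': 3
  'c': 1
  'd': 2
  'e': 1
Maximum frequency: 3

3


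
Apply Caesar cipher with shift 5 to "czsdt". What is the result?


Caesar cipher: shift "czsdt" by 5
  'c' (pos 2) + 5 = pos 7 = 'h'
  'z' (pos 25) + 5 = pos 4 = 'e'
  's' (pos 18) + 5 = pos 23 = 'x'
  'd' (pos 3) + 5 = pos 8 = 'i'
  't' (pos 19) + 5 = pos 24 = 'y'
Result: hexiy

hexiy


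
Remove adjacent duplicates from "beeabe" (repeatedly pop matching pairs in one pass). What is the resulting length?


Input: beeabe
Stack-based adjacent duplicate removal:
  Read 'b': push. Stack: b
  Read 'e': push. Stack: be
  Read 'e': matches stack top 'e' => pop. Stack: b
  Read 'a': push. Stack: ba
  Read 'b': push. Stack: bab
  Read 'e': push. Stack: babe
Final stack: "babe" (length 4)

4


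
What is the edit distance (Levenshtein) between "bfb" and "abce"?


Computing edit distance: "bfb" -> "abce"
DP table:
           a    b    c    e
      0    1    2    3    4
  b   1    1    1    2    3
  f   2    2    2    2    3
  b   3    3    2    3    3
Edit distance = dp[3][4] = 3

3


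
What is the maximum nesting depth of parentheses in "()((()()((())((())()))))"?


Input: "()((()()((())((())()))))"
Tracking depth:
  Position 0 '(': depth becomes 1
  Position 1 ')': depth becomes 0
  Position 2 '(': depth becomes 1
  Position 3 '(': depth becomes 2
  Position 4 '(': depth becomes 3
  Position 5 ')': depth becomes 2
  Position 6 '(': depth becomes 3
  Position 7 ')': depth becomes 2
  Position 8 '(': depth becomes 3
  Position 9 '(': depth becomes 4
  Position 10 '(': depth becomes 5
  Position 11 ')': depth becomes 4
  Position 12 ')': depth becomes 3
  Position 13 '(': depth becomes 4
  Position 14 '(': depth becomes 5
  Position 15 '(': depth becomes 6
  Position 16 ')': depth becomes 5
  Position 17 ')': depth becomes 4
  Position 18 '(': depth becomes 5
  Position 19 ')': depth becomes 4
  Position 20 ')': depth becomes 3
  Position 21 ')': depth becomes 2
  Position 22 ')': depth becomes 1
  Position 23 ')': depth becomes 0
Maximum depth reached: 6

6


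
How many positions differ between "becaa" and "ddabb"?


Comparing "becaa" and "ddabb" position by position:
  Position 0: 'b' vs 'd' => DIFFER
  Position 1: 'e' vs 'd' => DIFFER
  Position 2: 'c' vs 'a' => DIFFER
  Position 3: 'a' vs 'b' => DIFFER
  Position 4: 'a' vs 'b' => DIFFER
Positions that differ: 5

5
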